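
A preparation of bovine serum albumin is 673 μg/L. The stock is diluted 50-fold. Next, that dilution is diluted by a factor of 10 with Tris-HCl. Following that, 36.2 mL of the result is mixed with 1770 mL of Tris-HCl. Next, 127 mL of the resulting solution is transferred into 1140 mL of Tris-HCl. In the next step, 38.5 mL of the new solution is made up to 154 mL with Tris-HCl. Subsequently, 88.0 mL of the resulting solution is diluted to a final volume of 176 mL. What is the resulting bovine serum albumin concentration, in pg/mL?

Overall dilution factor = 50 × 10 × 49.90 × 9.976 × 4 × 2 = 1.99 × 10⁶.
673 μg/L / 1.99 × 10⁶ = 3.38 × 10⁻⁴ μg/L = 0.338 pg/mL.

0.338 pg/mL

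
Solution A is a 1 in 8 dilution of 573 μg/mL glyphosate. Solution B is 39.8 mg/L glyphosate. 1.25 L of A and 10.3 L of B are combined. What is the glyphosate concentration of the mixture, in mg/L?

43.2 mg/L

C_A = 573 μg/mL / 8 = 71.6 μg/mL.
C_B = 39.8 mg/L = 39.8 μg/mL.
C_mix = (C_A·V_A + C_B·V_B)/(V_A + V_B) = (71.6×1.25 + 39.8×10.3) / 11.55 = 43.2 μg/mL = 43.2 mg/L.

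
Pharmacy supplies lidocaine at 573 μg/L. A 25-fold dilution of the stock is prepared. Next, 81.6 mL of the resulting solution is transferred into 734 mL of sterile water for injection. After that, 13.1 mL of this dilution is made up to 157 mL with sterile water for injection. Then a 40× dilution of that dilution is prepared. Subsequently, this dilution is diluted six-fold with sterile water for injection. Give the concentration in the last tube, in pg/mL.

Overall dilution factor = 25 × 9.995 × 11.98 × 40 × 6 = 7.19 × 10⁵.
573 μg/L / 7.19 × 10⁵ = 7.97 × 10⁻⁴ μg/L = 0.797 pg/mL.

0.797 pg/mL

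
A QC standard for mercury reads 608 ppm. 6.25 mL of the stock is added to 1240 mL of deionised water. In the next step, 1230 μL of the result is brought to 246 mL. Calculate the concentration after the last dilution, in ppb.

Overall dilution factor = 199.4 × 200 = 3.99 × 10⁴.
608 ppm / 3.99 × 10⁴ = 0.0152 ppm = 15.2 ppb.

15.2 ppb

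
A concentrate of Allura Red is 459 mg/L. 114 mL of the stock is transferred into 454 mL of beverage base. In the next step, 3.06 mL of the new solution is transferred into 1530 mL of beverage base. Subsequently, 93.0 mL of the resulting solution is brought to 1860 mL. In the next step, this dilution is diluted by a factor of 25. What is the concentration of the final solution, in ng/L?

368 ng/L

Overall dilution factor = 4.982 × 501 × 20 × 25 = 1.25 × 10⁶.
459 mg/L / 1.25 × 10⁶ = 3.68 × 10⁻⁴ mg/L = 368 ng/L.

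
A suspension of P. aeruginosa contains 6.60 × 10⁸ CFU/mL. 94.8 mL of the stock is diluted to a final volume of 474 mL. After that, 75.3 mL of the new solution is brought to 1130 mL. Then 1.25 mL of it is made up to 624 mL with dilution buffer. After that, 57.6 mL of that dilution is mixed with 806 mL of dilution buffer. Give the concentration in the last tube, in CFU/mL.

1180 CFU/mL

Overall dilution factor = 5 × 15.01 × 499.2 × 14.99 = 5.62 × 10⁵.
6.60 × 10⁸ CFU/mL / 5.62 × 10⁵ = 1180 CFU/mL.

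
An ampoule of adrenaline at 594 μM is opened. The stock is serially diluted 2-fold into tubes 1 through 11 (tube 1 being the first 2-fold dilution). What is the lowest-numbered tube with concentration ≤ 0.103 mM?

Tube n has concentration 594 μM / 2ⁿ.
Need 2ⁿ ≥ 594 μM / 0.103 mM = 5.77, so n ≥ 2.53.
First such tube: n = 3.

tube 3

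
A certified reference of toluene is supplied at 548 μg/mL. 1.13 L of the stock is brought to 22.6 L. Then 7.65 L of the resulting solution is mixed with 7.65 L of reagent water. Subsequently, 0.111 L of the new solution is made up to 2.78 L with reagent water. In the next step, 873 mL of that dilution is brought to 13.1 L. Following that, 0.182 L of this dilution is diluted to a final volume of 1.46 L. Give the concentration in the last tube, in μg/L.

4.54 μg/L

Overall dilution factor = 20 × 2 × 25.05 × 15.01 × 8.022 = 1.21 × 10⁵.
548 μg/mL / 1.21 × 10⁵ = 4.54 × 10⁻³ μg/mL = 4.54 μg/L.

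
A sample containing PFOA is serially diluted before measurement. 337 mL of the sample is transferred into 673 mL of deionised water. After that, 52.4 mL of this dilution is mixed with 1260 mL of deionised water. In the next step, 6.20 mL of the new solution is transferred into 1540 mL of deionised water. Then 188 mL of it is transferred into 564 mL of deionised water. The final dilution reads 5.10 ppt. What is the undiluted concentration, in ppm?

Overall dilution factor = 2.997 × 25.05 × 249.4 × 4 = 7.49 × 10⁴.
Original = 5.10 ppt × 7.49 × 10⁴ = 3.82 × 10⁵ ppt = 0.382 ppm.

0.382 ppm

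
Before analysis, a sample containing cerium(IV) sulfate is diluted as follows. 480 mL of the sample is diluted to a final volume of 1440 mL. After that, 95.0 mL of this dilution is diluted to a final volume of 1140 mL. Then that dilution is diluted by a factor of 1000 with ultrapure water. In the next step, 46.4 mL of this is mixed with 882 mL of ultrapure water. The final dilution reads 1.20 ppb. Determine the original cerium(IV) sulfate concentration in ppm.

Overall dilution factor = 3 × 12 × 1000 × 20.01 = 7.20 × 10⁵.
Original = 1.20 ppb × 7.20 × 10⁵ = 8.64 × 10⁵ ppb = 864 ppm.

864 ppm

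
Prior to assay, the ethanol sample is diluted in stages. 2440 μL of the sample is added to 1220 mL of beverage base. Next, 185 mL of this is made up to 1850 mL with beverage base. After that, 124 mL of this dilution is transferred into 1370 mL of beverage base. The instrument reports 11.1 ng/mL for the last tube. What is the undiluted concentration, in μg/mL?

670 μg/mL

Overall dilution factor = 501 × 10 × 12.05 = 6.04 × 10⁴.
Original = 11.1 ng/mL × 6.04 × 10⁴ = 6.70 × 10⁵ ng/mL = 670 μg/mL.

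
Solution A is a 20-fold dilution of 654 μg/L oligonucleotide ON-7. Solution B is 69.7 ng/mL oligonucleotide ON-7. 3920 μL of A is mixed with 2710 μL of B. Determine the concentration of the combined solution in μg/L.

C_A = 654 μg/L / 20 = 32.7 μg/L.
C_B = 69.7 ng/mL = 69.7 μg/L.
C_mix = (C_A·V_A + C_B·V_B)/(V_A + V_B) = (32.7×3920 + 69.7×2710) / 6630 = 47.8 μg/L.

47.8 μg/L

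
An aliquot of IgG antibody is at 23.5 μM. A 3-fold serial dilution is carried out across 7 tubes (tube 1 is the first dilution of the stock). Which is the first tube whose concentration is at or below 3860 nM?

tube 2

Tube n has concentration 23.5 μM / 3ⁿ.
Need 3ⁿ ≥ 23.5 μM / 3860 nM = 6.09, so n ≥ 1.64.
First such tube: n = 2.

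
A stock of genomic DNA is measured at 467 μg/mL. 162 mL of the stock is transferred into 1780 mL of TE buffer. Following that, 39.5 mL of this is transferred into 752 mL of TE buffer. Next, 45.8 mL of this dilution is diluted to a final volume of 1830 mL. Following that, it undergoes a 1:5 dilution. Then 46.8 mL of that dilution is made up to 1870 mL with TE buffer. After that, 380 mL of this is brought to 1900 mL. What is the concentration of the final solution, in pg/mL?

48.7 pg/mL

Overall dilution factor = 11.99 × 20.04 × 39.96 × 5 × 39.96 × 5 = 9.59 × 10⁶.
467 μg/mL / 9.59 × 10⁶ = 4.87 × 10⁻⁵ μg/mL = 48.7 pg/mL.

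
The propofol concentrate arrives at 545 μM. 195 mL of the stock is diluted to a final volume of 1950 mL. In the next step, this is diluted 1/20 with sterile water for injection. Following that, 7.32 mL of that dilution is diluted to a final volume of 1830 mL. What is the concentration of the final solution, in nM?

10.9 nM

Overall dilution factor = 10 × 20 × 250 = 5.00 × 10⁴.
545 μM / 5.00 × 10⁴ = 0.0109 μM = 10.9 nM.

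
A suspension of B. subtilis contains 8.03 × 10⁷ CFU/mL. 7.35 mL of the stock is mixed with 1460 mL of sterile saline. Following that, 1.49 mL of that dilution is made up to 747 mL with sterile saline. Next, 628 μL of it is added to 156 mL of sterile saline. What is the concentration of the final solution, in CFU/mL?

Overall dilution factor = 199.6 × 501.3 × 249.4 = 2.50 × 10⁷.
8.03 × 10⁷ CFU/mL / 2.50 × 10⁷ = 3.22 CFU/mL.

3.22 CFU/mL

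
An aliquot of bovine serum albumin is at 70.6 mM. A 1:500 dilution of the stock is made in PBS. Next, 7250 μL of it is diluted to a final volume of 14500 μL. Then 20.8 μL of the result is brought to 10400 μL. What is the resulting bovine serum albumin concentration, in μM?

0.141 μM

Overall dilution factor = 500 × 2 × 500 = 5.00 × 10⁵.
70.6 mM / 5.00 × 10⁵ = 1.41 × 10⁻⁴ mM = 0.141 μM.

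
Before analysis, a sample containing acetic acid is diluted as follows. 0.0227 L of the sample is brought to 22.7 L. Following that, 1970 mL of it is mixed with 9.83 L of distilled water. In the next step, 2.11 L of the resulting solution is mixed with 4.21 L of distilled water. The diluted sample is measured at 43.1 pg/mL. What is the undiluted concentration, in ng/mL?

773 ng/mL

Overall dilution factor = 1000 × 5.990 × 2.995 = 1.79 × 10⁴.
Original = 43.1 pg/mL × 1.79 × 10⁴ = 7.73 × 10⁵ pg/mL = 773 ng/mL.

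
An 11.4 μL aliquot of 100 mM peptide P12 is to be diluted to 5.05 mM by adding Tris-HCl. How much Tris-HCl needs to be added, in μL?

V₂ = C₁V₁/C₂ = 100 × 11.4 / 5.05 = 226 μL.
Diluent to add = V₂ − V₁ = 226 − 11.4 = 214 μL.

214 μL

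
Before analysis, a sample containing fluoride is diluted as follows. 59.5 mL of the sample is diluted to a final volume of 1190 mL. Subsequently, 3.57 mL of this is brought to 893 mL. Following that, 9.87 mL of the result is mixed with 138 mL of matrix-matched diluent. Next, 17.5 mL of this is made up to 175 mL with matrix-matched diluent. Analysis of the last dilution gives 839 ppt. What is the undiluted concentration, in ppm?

Overall dilution factor = 20 × 250.1 × 14.98 × 10 = 7.50 × 10⁵.
Original = 839 ppt × 7.50 × 10⁵ = 6.29 × 10⁸ ppt = 629 ppm.

629 ppm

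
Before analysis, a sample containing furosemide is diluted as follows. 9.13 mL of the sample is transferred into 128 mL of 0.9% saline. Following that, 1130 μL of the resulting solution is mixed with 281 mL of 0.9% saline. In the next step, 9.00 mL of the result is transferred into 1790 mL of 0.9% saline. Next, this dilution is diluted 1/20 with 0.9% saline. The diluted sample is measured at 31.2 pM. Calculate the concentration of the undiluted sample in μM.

Overall dilution factor = 15.02 × 249.7 × 199.9 × 20 = 1.50 × 10⁷.
Original = 31.2 pM × 1.50 × 10⁷ = 4.68 × 10⁸ pM = 468 μM.

468 μM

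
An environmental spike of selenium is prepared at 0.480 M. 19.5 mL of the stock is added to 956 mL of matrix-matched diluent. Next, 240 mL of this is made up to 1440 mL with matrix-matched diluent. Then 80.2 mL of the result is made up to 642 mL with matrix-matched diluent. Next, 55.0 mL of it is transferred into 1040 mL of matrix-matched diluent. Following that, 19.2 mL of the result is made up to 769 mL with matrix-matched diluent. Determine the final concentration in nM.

Overall dilution factor = 50.03 × 6 × 8.005 × 19.91 × 40.05 = 1.92 × 10⁶.
0.480 M / 1.92 × 10⁶ = 2.51 × 10⁻⁷ M = 251 nM.

251 nM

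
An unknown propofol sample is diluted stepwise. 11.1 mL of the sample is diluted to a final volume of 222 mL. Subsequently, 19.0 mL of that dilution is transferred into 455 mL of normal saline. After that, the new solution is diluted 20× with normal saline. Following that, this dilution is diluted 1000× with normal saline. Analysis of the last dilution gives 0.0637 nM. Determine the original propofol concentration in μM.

636 μM

Overall dilution factor = 20 × 24.95 × 20 × 1000 = 9.98 × 10⁶.
Original = 0.0637 nM × 9.98 × 10⁶ = 6.36 × 10⁵ nM = 636 μM.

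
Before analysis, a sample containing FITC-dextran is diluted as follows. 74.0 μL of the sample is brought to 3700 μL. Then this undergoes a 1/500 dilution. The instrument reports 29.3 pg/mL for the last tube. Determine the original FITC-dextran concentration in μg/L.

Overall dilution factor = 50 × 500 = 2.50 × 10⁴.
Original = 29.3 pg/mL × 2.50 × 10⁴ = 7.33 × 10⁵ pg/mL = 733 μg/L.

733 μg/L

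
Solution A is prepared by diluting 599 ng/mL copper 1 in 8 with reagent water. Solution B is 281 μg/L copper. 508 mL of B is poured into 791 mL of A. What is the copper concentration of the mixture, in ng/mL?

C_A = 599 ng/mL / 8 = 74.9 ng/mL.
C_B = 281 μg/L = 281 ng/mL.
C_mix = (C_A·V_A + C_B·V_B)/(V_A + V_B) = (74.9×791 + 281×508) / 1299 = 155 ng/mL.

155 ng/mL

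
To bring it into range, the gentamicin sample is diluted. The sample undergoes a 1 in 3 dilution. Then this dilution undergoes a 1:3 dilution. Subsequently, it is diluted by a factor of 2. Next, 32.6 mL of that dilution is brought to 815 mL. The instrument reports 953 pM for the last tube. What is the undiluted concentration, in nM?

429 nM

Overall dilution factor = 3 × 3 × 2 × 25 = 450.
Original = 953 pM × 450 = 4.29 × 10⁵ pM = 429 nM.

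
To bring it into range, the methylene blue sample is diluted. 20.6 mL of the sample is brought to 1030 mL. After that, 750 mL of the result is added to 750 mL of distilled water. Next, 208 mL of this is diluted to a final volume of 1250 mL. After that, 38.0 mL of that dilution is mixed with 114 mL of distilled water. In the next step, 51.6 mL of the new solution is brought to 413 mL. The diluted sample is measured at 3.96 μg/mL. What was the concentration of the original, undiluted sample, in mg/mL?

76.2 mg/mL

Overall dilution factor = 50 × 2 × 6.010 × 4 × 8.004 = 1.92 × 10⁴.
Original = 3.96 μg/mL × 1.92 × 10⁴ = 7.62 × 10⁴ μg/mL = 76.2 mg/mL.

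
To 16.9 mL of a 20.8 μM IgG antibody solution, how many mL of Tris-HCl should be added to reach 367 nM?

367 nM = 0.367 μM.
V₂ = C₁V₁/C₂ = 20.8 × 16.9 / 0.367 = 958 mL.
Diluent to add = V₂ − V₁ = 958 − 16.9 = 941 mL.

941 mL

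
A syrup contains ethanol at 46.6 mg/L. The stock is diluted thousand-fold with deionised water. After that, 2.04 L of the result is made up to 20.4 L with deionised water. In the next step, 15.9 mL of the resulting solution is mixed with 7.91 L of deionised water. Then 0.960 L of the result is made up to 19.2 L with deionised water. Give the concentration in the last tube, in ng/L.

Overall dilution factor = 1000 × 10 × 498.5 × 20 = 9.97 × 10⁷.
46.6 mg/L / 9.97 × 10⁷ = 4.67 × 10⁻⁷ mg/L = 0.467 ng/L.

0.467 ng/L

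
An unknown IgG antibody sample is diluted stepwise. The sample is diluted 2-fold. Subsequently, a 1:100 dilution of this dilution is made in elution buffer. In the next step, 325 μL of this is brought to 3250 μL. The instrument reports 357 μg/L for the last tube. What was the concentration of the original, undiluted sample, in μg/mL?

714 μg/mL

Overall dilution factor = 2 × 100 × 10 = 2000.
Original = 357 μg/L × 2000 = 7.14 × 10⁵ μg/L = 714 μg/mL.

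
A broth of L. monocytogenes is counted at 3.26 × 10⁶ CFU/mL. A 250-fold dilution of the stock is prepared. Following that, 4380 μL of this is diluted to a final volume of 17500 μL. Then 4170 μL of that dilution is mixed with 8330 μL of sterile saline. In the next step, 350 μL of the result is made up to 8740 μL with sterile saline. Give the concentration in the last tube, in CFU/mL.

43.6 CFU/mL

Overall dilution factor = 250 × 3.995 × 2.998 × 24.97 = 7.48 × 10⁴.
3.26 × 10⁶ CFU/mL / 7.48 × 10⁴ = 43.6 CFU/mL.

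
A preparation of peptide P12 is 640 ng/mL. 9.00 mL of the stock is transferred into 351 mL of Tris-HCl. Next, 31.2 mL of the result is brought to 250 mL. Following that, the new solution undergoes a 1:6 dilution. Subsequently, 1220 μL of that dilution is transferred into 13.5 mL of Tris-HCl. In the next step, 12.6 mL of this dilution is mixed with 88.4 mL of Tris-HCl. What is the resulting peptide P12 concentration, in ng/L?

3.44 ng/L

Overall dilution factor = 40 × 8.013 × 6 × 12.07 × 8.016 = 1.86 × 10⁵.
640 ng/mL / 1.86 × 10⁵ = 3.44 × 10⁻³ ng/mL = 3.44 ng/L.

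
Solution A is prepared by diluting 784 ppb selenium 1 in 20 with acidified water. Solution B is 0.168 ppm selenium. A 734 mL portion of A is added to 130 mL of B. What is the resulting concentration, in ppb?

C_A = 784 ppb / 20 = 39.2 ppb.
C_B = 0.168 ppm = 168 ppb.
C_mix = (C_A·V_A + C_B·V_B)/(V_A + V_B) = (39.2×734 + 168×130) / 864.0 = 58.6 ppb.

58.6 ppb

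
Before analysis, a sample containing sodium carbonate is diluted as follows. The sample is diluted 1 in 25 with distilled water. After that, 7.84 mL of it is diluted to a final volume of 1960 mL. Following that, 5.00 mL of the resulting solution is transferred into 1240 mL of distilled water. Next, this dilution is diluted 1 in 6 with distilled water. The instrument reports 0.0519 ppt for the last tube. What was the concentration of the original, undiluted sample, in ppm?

Overall dilution factor = 25 × 250 × 249 × 6 = 9.34 × 10⁶.
Original = 0.0519 ppt × 9.34 × 10⁶ = 4.85 × 10⁵ ppt = 0.485 ppm.

0.485 ppm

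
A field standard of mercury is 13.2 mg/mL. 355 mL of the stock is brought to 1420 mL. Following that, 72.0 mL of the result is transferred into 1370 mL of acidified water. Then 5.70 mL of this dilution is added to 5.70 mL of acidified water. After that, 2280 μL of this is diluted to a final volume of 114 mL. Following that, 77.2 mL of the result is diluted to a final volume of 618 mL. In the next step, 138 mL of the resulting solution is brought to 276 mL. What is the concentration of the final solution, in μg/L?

103 μg/L

Overall dilution factor = 4 × 20.03 × 2 × 50 × 8.005 × 2 = 1.28 × 10⁵.
13.2 mg/mL / 1.28 × 10⁵ = 1.03 × 10⁻⁴ mg/mL = 103 μg/L.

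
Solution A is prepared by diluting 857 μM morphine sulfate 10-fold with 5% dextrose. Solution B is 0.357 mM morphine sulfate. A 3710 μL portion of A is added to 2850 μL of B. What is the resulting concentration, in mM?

0.204 mM

C_A = 857 μM / 10 = 85.7 μM.
C_B = 0.357 mM = 357 μM.
C_mix = (C_A·V_A + C_B·V_B)/(V_A + V_B) = (85.7×3710 + 357×2850) / 6560 = 204 μM = 0.204 mM.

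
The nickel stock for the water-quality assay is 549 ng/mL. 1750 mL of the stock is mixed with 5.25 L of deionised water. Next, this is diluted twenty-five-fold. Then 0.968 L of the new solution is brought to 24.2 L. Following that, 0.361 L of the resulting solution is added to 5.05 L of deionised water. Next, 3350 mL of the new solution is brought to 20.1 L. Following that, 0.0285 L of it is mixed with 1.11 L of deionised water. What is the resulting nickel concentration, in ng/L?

Overall dilution factor = 4 × 25 × 25 × 14.99 × 6 × 39.95 = 8.98 × 10⁶.
549 ng/mL / 8.98 × 10⁶ = 6.11 × 10⁻⁵ ng/mL = 0.0611 ng/L.

0.0611 ng/L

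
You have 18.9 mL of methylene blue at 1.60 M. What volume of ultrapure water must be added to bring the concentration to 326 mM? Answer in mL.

73.9 mL

326 mM = 0.326 M.
V₂ = C₁V₁/C₂ = 1.60 × 18.9 / 0.326 = 92.8 mL.
Diluent to add = V₂ − V₁ = 92.8 − 18.9 = 73.9 mL.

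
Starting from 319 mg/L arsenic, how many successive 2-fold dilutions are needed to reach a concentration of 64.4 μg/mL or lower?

3

Need 2ⁿ ≥ 4.95, so n ≥ log(4.95)/log(2) = 2.31.
Minimum whole steps: n = 3.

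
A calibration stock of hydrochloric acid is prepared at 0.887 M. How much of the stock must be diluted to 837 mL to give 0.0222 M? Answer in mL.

20.9 mL

V₁ = C₂V₂/C₁ = 0.0222 × 837 / 0.887 = 20.9 mL.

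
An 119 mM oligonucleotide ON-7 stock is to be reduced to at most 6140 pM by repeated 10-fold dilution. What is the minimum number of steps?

8

Need 10ⁿ ≥ 1.94 × 10⁷, so n ≥ log(1.94 × 10⁷)/log(10) = 7.29.
Minimum whole steps: n = 8.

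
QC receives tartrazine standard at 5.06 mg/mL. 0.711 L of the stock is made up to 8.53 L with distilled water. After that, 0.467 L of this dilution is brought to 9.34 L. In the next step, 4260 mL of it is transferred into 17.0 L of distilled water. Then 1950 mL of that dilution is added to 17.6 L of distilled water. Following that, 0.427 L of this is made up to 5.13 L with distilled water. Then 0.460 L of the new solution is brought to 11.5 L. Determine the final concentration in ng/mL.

Overall dilution factor = 12.00 × 20 × 4.991 × 10.03 × 12.01 × 25 = 3.61 × 10⁶.
5.06 mg/mL / 3.61 × 10⁶ = 1.40 × 10⁻⁶ mg/mL = 1.40 ng/mL.

1.40 ng/mL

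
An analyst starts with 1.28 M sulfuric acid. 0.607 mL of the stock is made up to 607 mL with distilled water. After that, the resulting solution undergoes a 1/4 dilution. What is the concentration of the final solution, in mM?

Overall dilution factor = 1000 × 4 = 4000.
1.28 M / 4000 = 3.20 × 10⁻⁴ M = 0.320 mM.

0.320 mM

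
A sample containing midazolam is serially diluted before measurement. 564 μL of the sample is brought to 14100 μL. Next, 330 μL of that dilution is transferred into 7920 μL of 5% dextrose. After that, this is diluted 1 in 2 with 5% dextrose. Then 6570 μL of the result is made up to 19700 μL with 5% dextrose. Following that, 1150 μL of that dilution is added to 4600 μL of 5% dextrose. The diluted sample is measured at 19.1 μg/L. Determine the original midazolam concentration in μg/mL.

358 μg/mL

Overall dilution factor = 25 × 25 × 2 × 2.998 × 5 = 1.87 × 10⁴.
Original = 19.1 μg/L × 1.87 × 10⁴ = 3.58 × 10⁵ μg/L = 358 μg/mL.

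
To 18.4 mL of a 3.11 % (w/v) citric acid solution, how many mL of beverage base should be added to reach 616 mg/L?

616 mg/L = 0.0616 % (w/v).
V₂ = C₁V₁/C₂ = 3.11 × 18.4 / 0.0616 = 929 mL.
Diluent to add = V₂ − V₁ = 929 − 18.4 = 911 mL.

911 mL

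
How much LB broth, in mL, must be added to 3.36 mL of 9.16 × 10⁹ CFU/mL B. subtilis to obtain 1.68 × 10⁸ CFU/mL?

180 mL

V₂ = C₁V₁/C₂ = 9.16 × 10⁹ × 3.36 / 1.68 × 10⁸ = 183 mL.
Diluent to add = V₂ − V₁ = 183 − 3.36 = 180 mL.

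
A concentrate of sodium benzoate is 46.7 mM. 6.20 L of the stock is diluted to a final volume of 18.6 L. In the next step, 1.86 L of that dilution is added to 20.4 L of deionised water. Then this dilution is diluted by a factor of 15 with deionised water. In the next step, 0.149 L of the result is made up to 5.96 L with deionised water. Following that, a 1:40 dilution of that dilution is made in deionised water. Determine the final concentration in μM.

0.0542 μM

Overall dilution factor = 3 × 11.97 × 15 × 40 × 40 = 8.62 × 10⁵.
46.7 mM / 8.62 × 10⁵ = 5.42 × 10⁻⁵ mM = 0.0542 μM.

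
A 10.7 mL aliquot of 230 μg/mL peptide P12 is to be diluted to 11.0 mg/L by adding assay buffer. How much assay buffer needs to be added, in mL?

213 mL

11.0 mg/L = 11.0 μg/mL.
V₂ = C₁V₁/C₂ = 230 × 10.7 / 11.0 = 224 mL.
Diluent to add = V₂ − V₁ = 224 − 10.7 = 213 mL.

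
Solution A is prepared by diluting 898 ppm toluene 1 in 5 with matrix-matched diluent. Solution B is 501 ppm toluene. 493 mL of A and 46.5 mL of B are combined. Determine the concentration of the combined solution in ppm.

C_A = 898 ppm / 5 = 180 ppm.
C_mix = (C_A·V_A + C_B·V_B)/(V_A + V_B) = (180×493 + 501×46.5) / 539.5 = 207 ppm.

207 ppm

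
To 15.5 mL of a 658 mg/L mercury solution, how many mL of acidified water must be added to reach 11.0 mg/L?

912 mL

V₂ = C₁V₁/C₂ = 658 × 15.5 / 11.0 = 927 mL.
Diluent to add = V₂ − V₁ = 927 − 15.5 = 912 mL.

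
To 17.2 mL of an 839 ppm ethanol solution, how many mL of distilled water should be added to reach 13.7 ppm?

1040 mL

V₂ = C₁V₁/C₂ = 839 × 17.2 / 13.7 = 1053 mL.
Diluent to add = V₂ − V₁ = 1053 − 17.2 = 1040 mL.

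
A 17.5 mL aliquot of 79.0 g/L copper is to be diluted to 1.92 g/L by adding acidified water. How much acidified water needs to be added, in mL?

V₂ = C₁V₁/C₂ = 79.0 × 17.5 / 1.92 = 720 mL.
Diluent to add = V₂ − V₁ = 720 − 17.5 = 703 mL.

703 mL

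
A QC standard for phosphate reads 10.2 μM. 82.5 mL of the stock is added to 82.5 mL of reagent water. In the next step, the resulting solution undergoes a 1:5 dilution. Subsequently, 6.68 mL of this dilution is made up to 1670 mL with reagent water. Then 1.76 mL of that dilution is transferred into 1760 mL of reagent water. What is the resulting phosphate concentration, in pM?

4.08 pM

Overall dilution factor = 2 × 5 × 250 × 1001 = 2.50 × 10⁶.
10.2 μM / 2.50 × 10⁶ = 4.08 × 10⁻⁶ μM = 4.08 pM.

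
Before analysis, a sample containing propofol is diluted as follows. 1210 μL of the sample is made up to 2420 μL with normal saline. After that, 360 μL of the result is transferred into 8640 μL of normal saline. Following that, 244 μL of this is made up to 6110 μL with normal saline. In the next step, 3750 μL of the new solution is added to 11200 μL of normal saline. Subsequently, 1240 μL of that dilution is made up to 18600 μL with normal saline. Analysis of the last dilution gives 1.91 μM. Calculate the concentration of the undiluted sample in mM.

143 mM

Overall dilution factor = 2 × 25 × 25.04 × 3.987 × 15 = 7.49 × 10⁴.
Original = 1.91 μM × 7.49 × 10⁴ = 1.43 × 10⁵ μM = 143 mM.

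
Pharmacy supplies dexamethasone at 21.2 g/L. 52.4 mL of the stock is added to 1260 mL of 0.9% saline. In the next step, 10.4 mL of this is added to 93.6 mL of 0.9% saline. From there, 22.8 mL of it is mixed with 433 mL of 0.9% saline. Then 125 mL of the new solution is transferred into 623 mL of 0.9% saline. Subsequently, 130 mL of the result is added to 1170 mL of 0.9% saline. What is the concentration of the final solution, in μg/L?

Overall dilution factor = 25.05 × 10 × 19.99 × 5.984 × 10 = 3.00 × 10⁵.
21.2 g/L / 3.00 × 10⁵ = 7.08 × 10⁻⁵ g/L = 70.8 μg/L.

70.8 μg/L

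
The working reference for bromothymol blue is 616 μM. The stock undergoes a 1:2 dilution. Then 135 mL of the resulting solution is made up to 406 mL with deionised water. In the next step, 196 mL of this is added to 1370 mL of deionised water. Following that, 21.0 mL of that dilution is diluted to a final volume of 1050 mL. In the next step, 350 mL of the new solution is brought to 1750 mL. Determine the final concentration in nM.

51.3 nM

Overall dilution factor = 2 × 3.007 × 7.990 × 50 × 5 = 1.20 × 10⁴.
616 μM / 1.20 × 10⁴ = 0.0513 μM = 51.3 nM.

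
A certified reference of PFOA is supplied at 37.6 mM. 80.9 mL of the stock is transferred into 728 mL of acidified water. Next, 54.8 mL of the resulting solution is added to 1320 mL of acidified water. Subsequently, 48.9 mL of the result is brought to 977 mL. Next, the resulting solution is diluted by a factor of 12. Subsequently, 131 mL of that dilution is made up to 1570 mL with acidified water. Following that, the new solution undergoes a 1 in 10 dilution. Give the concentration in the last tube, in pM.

5220 pM

Overall dilution factor = 9.999 × 25.09 × 19.98 × 12 × 11.98 × 10 = 7.21 × 10⁶.
37.6 mM / 7.21 × 10⁶ = 5.22 × 10⁻⁶ mM = 5220 pM.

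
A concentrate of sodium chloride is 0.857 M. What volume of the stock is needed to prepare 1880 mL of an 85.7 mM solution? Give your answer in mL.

188 mL

85.7 mM = 0.0857 M.
V₁ = C₂V₂/C₁ = 0.0857 × 1880 / 0.857 = 188 mL.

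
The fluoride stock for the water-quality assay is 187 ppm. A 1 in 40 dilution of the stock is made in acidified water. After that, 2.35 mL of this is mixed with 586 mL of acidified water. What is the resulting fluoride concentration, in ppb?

18.7 ppb

Overall dilution factor = 40 × 250.4 = 1.00 × 10⁴.
187 ppm / 1.00 × 10⁴ = 0.0187 ppm = 18.7 ppb.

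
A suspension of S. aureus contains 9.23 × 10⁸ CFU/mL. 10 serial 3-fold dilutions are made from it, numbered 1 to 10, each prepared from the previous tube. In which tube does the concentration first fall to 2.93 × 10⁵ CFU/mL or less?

tube 8

Tube n has concentration 9.23 × 10⁸ CFU/mL / 3ⁿ.
Need 3ⁿ ≥ 9.23 × 10⁸ CFU/mL / 2.93 × 10⁵ CFU/mL = 3150, so n ≥ 7.33.
First such tube: n = 8.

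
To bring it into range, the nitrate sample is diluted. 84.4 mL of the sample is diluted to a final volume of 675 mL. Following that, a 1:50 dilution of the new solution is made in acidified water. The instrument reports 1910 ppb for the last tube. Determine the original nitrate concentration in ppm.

764 ppm

Overall dilution factor = 7.998 × 50 = 400.
Original = 1910 ppb × 400 = 7.64 × 10⁵ ppb = 764 ppm.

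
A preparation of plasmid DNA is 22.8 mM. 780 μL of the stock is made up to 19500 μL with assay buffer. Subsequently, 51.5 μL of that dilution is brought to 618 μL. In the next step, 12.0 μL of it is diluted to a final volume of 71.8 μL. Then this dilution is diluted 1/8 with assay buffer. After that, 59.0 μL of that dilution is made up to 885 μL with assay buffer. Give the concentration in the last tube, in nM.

106 nM

Overall dilution factor = 25 × 12 × 5.983 × 8 × 15 = 2.15 × 10⁵.
22.8 mM / 2.15 × 10⁵ = 1.06 × 10⁻⁴ mM = 106 nM.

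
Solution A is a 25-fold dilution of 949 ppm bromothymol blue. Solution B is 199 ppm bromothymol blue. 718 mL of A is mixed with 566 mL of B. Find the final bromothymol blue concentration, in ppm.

109 ppm

C_A = 949 ppm / 25 = 38.0 ppm.
C_mix = (C_A·V_A + C_B·V_B)/(V_A + V_B) = (38.0×718 + 199×566) / 1284 = 109 ppm.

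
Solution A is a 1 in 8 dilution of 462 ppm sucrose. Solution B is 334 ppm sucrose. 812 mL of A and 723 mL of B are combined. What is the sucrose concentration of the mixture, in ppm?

188 ppm

C_A = 462 ppm / 8 = 57.8 ppm.
C_mix = (C_A·V_A + C_B·V_B)/(V_A + V_B) = (57.8×812 + 334×723) / 1535 = 188 ppm.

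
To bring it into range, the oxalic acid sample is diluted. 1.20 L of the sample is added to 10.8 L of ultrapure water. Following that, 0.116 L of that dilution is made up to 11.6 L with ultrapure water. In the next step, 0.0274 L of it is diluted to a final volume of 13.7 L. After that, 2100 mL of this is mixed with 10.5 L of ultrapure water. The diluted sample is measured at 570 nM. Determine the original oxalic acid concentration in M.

1.71 M

Overall dilution factor = 10 × 100 × 500 × 6 = 3.00 × 10⁶.
Original = 570 nM × 3.00 × 10⁶ = 1.71 × 10⁹ nM = 1.71 M.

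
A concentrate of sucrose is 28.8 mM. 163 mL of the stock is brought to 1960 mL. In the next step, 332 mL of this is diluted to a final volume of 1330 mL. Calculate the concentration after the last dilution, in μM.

Overall dilution factor = 12.02 × 4.006 = 48.2.
28.8 mM / 48.2 = 0.598 mM = 598 μM.

598 μM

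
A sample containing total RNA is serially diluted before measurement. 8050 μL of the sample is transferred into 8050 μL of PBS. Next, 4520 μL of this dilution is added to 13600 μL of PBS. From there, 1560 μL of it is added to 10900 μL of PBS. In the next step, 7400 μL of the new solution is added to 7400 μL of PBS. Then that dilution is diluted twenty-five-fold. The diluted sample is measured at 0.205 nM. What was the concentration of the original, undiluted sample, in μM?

Overall dilution factor = 2 × 4.009 × 7.987 × 2 × 25 = 3202.
Original = 0.205 nM × 3202 = 656 nM = 0.656 μM.

0.656 μM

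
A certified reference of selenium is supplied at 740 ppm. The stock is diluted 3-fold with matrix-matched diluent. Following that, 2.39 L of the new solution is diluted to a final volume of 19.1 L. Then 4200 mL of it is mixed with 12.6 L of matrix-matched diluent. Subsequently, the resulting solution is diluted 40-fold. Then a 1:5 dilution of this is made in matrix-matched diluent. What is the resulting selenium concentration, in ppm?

0.0386 ppm

Overall dilution factor = 3 × 7.992 × 4 × 40 × 5 = 1.92 × 10⁴.
740 ppm / 1.92 × 10⁴ = 0.0386 ppm.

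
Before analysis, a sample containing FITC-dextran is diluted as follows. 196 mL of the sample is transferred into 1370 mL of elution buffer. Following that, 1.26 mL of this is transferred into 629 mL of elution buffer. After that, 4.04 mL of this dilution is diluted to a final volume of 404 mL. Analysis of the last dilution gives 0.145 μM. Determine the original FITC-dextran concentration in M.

Overall dilution factor = 7.990 × 500.2 × 100 = 4.00 × 10⁵.
Original = 0.145 μM × 4.00 × 10⁵ = 5.79 × 10⁴ μM = 0.0579 M.

0.0579 M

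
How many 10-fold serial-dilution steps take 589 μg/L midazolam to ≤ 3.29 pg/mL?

6

Need 10ⁿ ≥ 1.79 × 10⁵, so n ≥ log(1.79 × 10⁵)/log(10) = 5.25.
Minimum whole steps: n = 6.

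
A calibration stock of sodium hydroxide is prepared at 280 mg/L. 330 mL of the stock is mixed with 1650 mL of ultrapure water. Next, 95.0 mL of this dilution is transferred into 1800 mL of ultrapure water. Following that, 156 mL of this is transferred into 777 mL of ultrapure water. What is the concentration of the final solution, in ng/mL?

391 ng/mL

Overall dilution factor = 6 × 19.95 × 5.981 = 716.
280 mg/L / 716 = 0.391 mg/L = 391 ng/mL.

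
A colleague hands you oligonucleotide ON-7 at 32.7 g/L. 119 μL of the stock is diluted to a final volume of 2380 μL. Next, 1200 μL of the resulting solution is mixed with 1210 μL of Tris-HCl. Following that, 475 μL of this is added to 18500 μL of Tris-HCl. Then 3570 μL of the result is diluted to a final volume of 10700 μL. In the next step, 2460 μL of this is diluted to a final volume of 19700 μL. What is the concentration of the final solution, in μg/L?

849 μg/L

Overall dilution factor = 20 × 2.008 × 39.95 × 2.997 × 8.008 = 3.85 × 10⁴.
32.7 g/L / 3.85 × 10⁴ = 8.49 × 10⁻⁴ g/L = 849 μg/L.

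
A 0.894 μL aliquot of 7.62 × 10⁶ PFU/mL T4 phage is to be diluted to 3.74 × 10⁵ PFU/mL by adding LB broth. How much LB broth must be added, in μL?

V₂ = C₁V₁/C₂ = 7.62 × 10⁶ × 0.894 / 3.74 × 10⁵ = 18.2 μL.
Diluent to add = V₂ − V₁ = 18.2 − 0.894 = 17.3 μL.

17.3 μL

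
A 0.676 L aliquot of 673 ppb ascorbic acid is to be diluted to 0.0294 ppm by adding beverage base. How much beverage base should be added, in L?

14.8 L

0.0294 ppm = 29.4 ppb.
V₂ = C₁V₁/C₂ = 673 × 0.676 / 29.4 = 15.5 L.
Diluent to add = V₂ − V₁ = 15.5 − 0.676 = 14.8 L.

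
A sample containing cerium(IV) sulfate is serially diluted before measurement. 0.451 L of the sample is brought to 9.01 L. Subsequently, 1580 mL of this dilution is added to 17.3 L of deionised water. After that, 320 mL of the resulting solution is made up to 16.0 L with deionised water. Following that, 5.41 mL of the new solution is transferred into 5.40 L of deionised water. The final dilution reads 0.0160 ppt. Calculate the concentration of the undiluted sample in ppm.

0.191 ppm

Overall dilution factor = 19.98 × 11.95 × 50 × 999.2 = 1.19 × 10⁷.
Original = 0.0160 ppt × 1.19 × 10⁷ = 1.91 × 10⁵ ppt = 0.191 ppm.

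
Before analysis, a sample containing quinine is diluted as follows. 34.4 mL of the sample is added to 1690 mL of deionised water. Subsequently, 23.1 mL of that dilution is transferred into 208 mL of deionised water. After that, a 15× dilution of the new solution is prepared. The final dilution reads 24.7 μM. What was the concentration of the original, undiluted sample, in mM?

Overall dilution factor = 50.13 × 10.00 × 15 = 7522.
Original = 24.7 μM × 7522 = 1.86 × 10⁵ μM = 186 mM.

186 mM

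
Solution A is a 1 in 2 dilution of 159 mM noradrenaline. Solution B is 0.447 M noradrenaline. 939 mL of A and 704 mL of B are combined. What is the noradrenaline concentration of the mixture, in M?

0.237 M

C_A = 159 mM / 2 = 79.5 mM.
C_B = 0.447 M = 447 mM.
C_mix = (C_A·V_A + C_B·V_B)/(V_A + V_B) = (79.5×939 + 447×704) / 1643 = 237 mM = 0.237 M.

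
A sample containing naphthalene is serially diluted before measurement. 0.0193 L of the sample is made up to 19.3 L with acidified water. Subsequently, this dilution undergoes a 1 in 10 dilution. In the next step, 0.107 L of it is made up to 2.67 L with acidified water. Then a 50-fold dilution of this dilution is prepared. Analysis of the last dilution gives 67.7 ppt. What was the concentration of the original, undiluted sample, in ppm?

845 ppm

Overall dilution factor = 1000 × 10 × 24.95 × 50 = 1.25 × 10⁷.
Original = 67.7 ppt × 1.25 × 10⁷ = 8.45 × 10⁸ ppt = 845 ppm.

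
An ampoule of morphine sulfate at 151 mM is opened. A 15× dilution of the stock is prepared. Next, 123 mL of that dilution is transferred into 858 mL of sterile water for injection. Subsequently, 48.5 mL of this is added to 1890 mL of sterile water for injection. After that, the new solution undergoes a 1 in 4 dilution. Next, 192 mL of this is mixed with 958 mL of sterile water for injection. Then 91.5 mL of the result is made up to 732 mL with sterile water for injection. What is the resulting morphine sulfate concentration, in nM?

Overall dilution factor = 15 × 7.976 × 39.97 × 4 × 5.990 × 8 = 9.16 × 10⁵.
151 mM / 9.16 × 10⁵ = 1.65 × 10⁻⁴ mM = 165 nM.

165 nM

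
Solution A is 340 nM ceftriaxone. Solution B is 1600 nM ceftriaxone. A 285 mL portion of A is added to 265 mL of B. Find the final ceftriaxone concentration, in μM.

C_mix = (C_A·V_A + C_B·V_B)/(V_A + V_B) = (340×285 + 1600×265) / 550.0 = 947 nM = 0.947 μM.

0.947 μM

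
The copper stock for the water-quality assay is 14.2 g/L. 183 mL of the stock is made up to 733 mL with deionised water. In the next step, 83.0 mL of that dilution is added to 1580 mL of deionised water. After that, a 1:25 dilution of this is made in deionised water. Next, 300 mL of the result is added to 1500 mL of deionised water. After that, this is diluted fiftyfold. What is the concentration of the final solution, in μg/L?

23.6 μg/L

Overall dilution factor = 4.005 × 20.04 × 25 × 6 × 50 = 6.02 × 10⁵.
14.2 g/L / 6.02 × 10⁵ = 2.36 × 10⁻⁵ g/L = 23.6 μg/L.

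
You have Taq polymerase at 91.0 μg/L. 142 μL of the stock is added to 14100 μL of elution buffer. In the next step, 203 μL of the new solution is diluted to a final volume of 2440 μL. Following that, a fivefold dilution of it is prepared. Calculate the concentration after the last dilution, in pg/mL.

Overall dilution factor = 100.3 × 12.02 × 5 = 6028.
91.0 μg/L / 6028 = 0.0151 μg/L = 15.1 pg/mL.

15.1 pg/mL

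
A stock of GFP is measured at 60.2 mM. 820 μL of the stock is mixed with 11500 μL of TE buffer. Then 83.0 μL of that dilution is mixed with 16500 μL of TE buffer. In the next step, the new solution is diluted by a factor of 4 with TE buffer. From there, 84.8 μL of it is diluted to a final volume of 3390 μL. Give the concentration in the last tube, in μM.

0.125 μM

Overall dilution factor = 15.02 × 199.8 × 4 × 39.98 = 4.80 × 10⁵.
60.2 mM / 4.80 × 10⁵ = 1.25 × 10⁻⁴ mM = 0.125 μM.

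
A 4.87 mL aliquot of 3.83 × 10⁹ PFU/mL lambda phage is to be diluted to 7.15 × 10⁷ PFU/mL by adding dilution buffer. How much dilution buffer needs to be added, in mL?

256 mL

V₂ = C₁V₁/C₂ = 3.83 × 10⁹ × 4.87 / 7.15 × 10⁷ = 261 mL.
Diluent to add = V₂ − V₁ = 261 − 4.87 = 256 mL.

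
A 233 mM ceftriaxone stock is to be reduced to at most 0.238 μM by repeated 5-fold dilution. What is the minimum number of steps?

9

Need 5ⁿ ≥ 9.79 × 10⁵, so n ≥ log(9.79 × 10⁵)/log(5) = 8.57.
Minimum whole steps: n = 9.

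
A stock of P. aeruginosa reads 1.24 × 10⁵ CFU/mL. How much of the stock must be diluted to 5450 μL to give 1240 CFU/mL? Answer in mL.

0.0545 mL

V₁ = C₂V₂/C₁ = 1240 × 5450 / 1.24 × 10⁵ = 54.5 μL = 0.0545 mL.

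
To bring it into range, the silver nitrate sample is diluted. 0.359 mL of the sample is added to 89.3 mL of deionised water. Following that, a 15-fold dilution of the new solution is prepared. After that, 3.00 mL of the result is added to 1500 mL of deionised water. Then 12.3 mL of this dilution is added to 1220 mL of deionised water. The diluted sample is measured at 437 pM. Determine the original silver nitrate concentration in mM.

Overall dilution factor = 249.7 × 15 × 501 × 100.2 = 1.88 × 10⁸.
Original = 437 pM × 1.88 × 10⁸ = 8.22 × 10¹⁰ pM = 82.2 mM.

82.2 mM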